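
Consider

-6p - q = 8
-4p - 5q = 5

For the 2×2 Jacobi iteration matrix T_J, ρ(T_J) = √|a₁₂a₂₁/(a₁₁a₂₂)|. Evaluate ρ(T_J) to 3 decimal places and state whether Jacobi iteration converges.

0.365

a₁₂a₂₁/(a₁₁a₂₂) = (-1)·(-4) / ((-6)·(-5)) = 0.133333
ρ = √|0.133333| = √0.133333 = 0.365
ρ < 1, so Jacobi converges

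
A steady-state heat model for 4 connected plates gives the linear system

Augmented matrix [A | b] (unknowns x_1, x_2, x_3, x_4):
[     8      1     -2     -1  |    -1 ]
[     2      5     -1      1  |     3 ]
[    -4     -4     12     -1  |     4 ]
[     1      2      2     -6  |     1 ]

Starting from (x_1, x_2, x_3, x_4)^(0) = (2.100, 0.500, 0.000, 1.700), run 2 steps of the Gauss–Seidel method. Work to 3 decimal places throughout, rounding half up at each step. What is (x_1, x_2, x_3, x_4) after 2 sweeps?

Iteration 1:
  x_1 = (-1 - (1)·0.500 - (-2)·0.000 - (-1)·1.700) / (8) = 0.025
  x_2 = (3 - (2)·0.025 - (-1)·0.000 - (1)·1.700) / (5) = 0.250
  x_3 = (4 - (-4)·0.025 - (-4)·0.250 - (-1)·1.700) / (12) = 0.567
  x_4 = (1 - (1)·0.025 - (2)·0.250 - (2)·0.567) / (-6) = 0.110
Iteration 2:
  x_1 = (-1 - (1)·0.250 - (-2)·0.567 - (-1)·0.110) / (8) = -0.001
  x_2 = (3 - (2)·-0.001 - (-1)·0.567 - (1)·0.110) / (5) = 0.692
  x_3 = (4 - (-4)·-0.001 - (-4)·0.692 - (-1)·0.110) / (12) = 0.573
  x_4 = (1 - (1)·-0.001 - (2)·0.692 - (2)·0.573) / (-6) = 0.255

(-0.001, 0.692, 0.573, 0.255)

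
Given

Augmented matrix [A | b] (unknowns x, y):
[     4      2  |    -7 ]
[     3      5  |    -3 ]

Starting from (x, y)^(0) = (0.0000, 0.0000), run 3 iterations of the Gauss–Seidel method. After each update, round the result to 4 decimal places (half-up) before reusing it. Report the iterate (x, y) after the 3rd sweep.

(-2.0425, 0.6255)

Iteration 1:
  x = (-7 - (2)·0.0000) / (4) = -1.7500
  y = (-3 - (3)·-1.7500) / (5) = 0.4500
Iteration 2:
  x = (-7 - (2)·0.4500) / (4) = -1.9750
  y = (-3 - (3)·-1.9750) / (5) = 0.5850
Iteration 3:
  x = (-7 - (2)·0.5850) / (4) = -2.0425
  y = (-3 - (3)·-2.0425) / (5) = 0.6255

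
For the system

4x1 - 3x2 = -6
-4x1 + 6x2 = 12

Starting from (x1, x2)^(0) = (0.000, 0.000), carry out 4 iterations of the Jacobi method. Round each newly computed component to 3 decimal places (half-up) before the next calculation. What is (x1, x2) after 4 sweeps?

(0.000, 1.500)

Iteration 1:
  x1 = (-6 - (-3)·0.000) / (4) = -1.500
  x2 = (12 - (-4)·0.000) / (6) = 2.000
Iteration 2:
  x1 = (-6 - (-3)·2.000) / (4) = 0.000
  x2 = (12 - (-4)·-1.500) / (6) = 1.000
Iteration 3:
  x1 = (-6 - (-3)·1.000) / (4) = -0.750
  x2 = (12 - (-4)·0.000) / (6) = 2.000
Iteration 4:
  x1 = (-6 - (-3)·2.000) / (4) = 0.000
  x2 = (12 - (-4)·-0.750) / (6) = 1.500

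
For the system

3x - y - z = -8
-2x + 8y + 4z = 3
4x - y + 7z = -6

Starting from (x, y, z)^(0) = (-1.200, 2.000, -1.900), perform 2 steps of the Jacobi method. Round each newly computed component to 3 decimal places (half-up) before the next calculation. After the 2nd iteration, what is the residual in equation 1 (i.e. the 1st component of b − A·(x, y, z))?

Iteration 1:
  x = (-8 - (-1)·2.000 - (-1)·-1.900) / (3) = -2.633
  y = (3 - (-2)·-1.200 - (4)·-1.900) / (8) = 1.025
  z = (-6 - (4)·-1.200 - (-1)·2.000) / (7) = 0.114
Iteration 2:
  x = (-8 - (-1)·1.025 - (-1)·0.114) / (3) = -2.287
  y = (3 - (-2)·-2.633 - (4)·0.114) / (8) = -0.340
  z = (-6 - (4)·-2.633 - (-1)·1.025) / (7) = 0.794
Residual b − A·x = (-0.685, -2.030, -2.750)

-0.685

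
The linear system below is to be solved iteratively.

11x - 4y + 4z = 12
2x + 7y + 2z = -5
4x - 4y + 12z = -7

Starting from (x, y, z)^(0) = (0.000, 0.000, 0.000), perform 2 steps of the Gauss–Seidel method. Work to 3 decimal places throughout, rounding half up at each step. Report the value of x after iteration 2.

1.187

Iteration 1:
  x = (12 - (-4)·0.000 - (4)·0.000) / (11) = 1.091
  y = (-5 - (2)·1.091 - (2)·0.000) / (7) = -1.026
  z = (-7 - (4)·1.091 - (-4)·-1.026) / (12) = -1.289
Iteration 2:
  x = (12 - (-4)·-1.026 - (4)·-1.289) / (11) = 1.187
  y = (-5 - (2)·1.187 - (2)·-1.289) / (7) = -0.685
  z = (-7 - (4)·1.187 - (-4)·-0.685) / (12) = -1.207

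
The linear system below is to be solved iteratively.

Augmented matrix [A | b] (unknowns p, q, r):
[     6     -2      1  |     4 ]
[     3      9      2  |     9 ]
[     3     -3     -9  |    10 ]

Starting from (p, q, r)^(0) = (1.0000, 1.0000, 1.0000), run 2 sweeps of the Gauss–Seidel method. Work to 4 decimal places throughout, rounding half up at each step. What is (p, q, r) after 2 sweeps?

(1.0000, 0.8889, -1.0741)

Iteration 1:
  p = (4 - (-2)·1.0000 - (1)·1.0000) / (6) = 0.8333
  q = (9 - (3)·0.8333 - (2)·1.0000) / (9) = 0.5000
  r = (10 - (3)·0.8333 - (-3)·0.5000) / (-9) = -1.0000
Iteration 2:
  p = (4 - (-2)·0.5000 - (1)·-1.0000) / (6) = 1.0000
  q = (9 - (3)·1.0000 - (2)·-1.0000) / (9) = 0.8889
  r = (10 - (3)·1.0000 - (-3)·0.8889) / (-9) = -1.0741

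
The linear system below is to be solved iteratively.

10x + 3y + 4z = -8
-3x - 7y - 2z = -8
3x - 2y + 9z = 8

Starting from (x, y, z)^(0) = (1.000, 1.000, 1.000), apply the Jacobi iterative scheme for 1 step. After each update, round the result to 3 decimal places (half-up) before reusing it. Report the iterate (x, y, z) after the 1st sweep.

Iteration 1:
  x = (-8 - (3)·1.000 - (4)·1.000) / (10) = -1.500
  y = (-8 - (-3)·1.000 - (-2)·1.000) / (-7) = 0.429
  z = (8 - (3)·1.000 - (-2)·1.000) / (9) = 0.778

(-1.500, 0.429, 0.778)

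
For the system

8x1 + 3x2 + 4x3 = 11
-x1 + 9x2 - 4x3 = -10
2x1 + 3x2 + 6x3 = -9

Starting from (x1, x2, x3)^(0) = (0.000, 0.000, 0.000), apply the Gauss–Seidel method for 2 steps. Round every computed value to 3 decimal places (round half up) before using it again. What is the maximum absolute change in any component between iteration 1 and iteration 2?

Iteration 1:
  x1 = (11 - (3)·0.000 - (4)·0.000) / (8) = 1.375
  x2 = (-10 - (-1)·1.375 - (-4)·0.000) / (9) = -0.958
  x3 = (-9 - (2)·1.375 - (3)·-0.958) / (6) = -1.479
Iteration 2:
  x1 = (11 - (3)·-0.958 - (4)·-1.479) / (8) = 2.474
  x2 = (-10 - (-1)·2.474 - (-4)·-1.479) / (9) = -1.494
  x3 = (-9 - (2)·2.474 - (3)·-1.494) / (6) = -1.578
Change: (1.099, -0.536, -0.099) → max |·| = 1.099

1.099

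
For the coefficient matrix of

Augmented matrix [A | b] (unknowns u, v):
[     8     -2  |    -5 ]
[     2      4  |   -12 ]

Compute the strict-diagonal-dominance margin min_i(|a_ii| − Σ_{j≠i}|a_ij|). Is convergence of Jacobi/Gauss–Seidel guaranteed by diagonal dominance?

row 1: |8| − (2) = 6
row 2: |4| − (2) = 2
minimum over rows = 2 → strictly diagonally dominant (convergence guaranteed)

2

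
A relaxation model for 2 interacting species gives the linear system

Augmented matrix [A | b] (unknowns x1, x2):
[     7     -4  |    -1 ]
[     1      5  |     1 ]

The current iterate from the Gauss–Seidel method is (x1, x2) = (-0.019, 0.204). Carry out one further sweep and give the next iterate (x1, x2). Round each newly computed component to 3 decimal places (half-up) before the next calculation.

(-0.026, 0.205)

One sweep:
  x1 = (-1 - (-4)·0.204) / (7) = -0.026
  x2 = (1 - (1)·-0.026) / (5) = 0.205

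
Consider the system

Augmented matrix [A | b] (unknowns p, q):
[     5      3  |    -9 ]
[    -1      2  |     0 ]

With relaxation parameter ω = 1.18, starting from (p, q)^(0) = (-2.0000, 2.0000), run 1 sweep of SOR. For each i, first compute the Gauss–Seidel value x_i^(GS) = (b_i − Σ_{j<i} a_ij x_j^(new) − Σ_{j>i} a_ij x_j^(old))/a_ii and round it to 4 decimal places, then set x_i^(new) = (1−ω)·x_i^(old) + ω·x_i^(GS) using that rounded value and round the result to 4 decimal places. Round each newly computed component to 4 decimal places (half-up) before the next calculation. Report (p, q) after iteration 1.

Iteration 1:
  p: GS value = (-9 - (3)·2.0000) / (5) = -3.0000;  p ← (1−ω)·-2.0000 + ω·-3.0000 = -3.1800
  q: GS value = (0 - (-1)·-3.1800) / (2) = -1.5900;  q ← (1−ω)·2.0000 + ω·-1.5900 = -2.2362

(-3.1800, -2.2362)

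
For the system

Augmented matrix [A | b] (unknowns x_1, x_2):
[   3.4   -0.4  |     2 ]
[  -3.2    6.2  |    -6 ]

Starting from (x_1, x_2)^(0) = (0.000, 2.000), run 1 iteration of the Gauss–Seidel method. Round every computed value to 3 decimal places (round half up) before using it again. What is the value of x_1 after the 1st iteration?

Iteration 1:
  x_1 = (2 - (-0.4)·2.000) / (3.4) = 0.824
  x_2 = (-6 - (-3.2)·0.824) / (6.2) = -0.542

0.824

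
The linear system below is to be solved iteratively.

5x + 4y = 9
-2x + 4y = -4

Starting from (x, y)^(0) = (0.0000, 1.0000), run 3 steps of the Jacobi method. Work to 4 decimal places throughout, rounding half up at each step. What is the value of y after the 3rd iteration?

0.3000

Iteration 1:
  x = (9 - (4)·1.0000) / (5) = 1.0000
  y = (-4 - (-2)·0.0000) / (4) = -1.0000
Iteration 2:
  x = (9 - (4)·-1.0000) / (5) = 2.6000
  y = (-4 - (-2)·1.0000) / (4) = -0.5000
Iteration 3:
  x = (9 - (4)·-0.5000) / (5) = 2.2000
  y = (-4 - (-2)·2.6000) / (4) = 0.3000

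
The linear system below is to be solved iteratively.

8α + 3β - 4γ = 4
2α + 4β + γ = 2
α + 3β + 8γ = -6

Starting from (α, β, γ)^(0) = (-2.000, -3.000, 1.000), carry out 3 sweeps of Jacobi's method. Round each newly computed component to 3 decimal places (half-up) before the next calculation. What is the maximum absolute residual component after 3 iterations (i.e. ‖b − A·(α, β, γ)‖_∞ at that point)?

Iteration 1:
  α = (4 - (3)·-3.000 - (-4)·1.000) / (8) = 2.125
  β = (2 - (2)·-2.000 - (1)·1.000) / (4) = 1.250
  γ = (-6 - (1)·-2.000 - (3)·-3.000) / (8) = 0.625
Iteration 2:
  α = (4 - (3)·1.250 - (-4)·0.625) / (8) = 0.344
  β = (2 - (2)·2.125 - (1)·0.625) / (4) = -0.719
  γ = (-6 - (1)·2.125 - (3)·1.250) / (8) = -1.484
Iteration 3:
  α = (4 - (3)·-0.719 - (-4)·-1.484) / (8) = 0.028
  β = (2 - (2)·0.344 - (1)·-1.484) / (4) = 0.699
  γ = (-6 - (1)·0.344 - (3)·-0.719) / (8) = -0.523
Residual b − A·x = (-0.413, -0.329, -3.941); ∞-norm = 3.941

3.941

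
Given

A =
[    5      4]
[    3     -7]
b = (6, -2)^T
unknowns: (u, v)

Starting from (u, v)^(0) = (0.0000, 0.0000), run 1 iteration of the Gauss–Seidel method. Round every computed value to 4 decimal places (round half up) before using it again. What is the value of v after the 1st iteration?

0.8000

Iteration 1:
  u = (6 - (4)·0.0000) / (5) = 1.2000
  v = (-2 - (3)·1.2000) / (-7) = 0.8000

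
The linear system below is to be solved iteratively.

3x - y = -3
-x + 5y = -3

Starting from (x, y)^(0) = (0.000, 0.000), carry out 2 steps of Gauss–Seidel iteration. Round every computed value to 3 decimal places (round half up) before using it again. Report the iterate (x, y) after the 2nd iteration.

Iteration 1:
  x = (-3 - (-1)·0.000) / (3) = -1.000
  y = (-3 - (-1)·-1.000) / (5) = -0.800
Iteration 2:
  x = (-3 - (-1)·-0.800) / (3) = -1.267
  y = (-3 - (-1)·-1.267) / (5) = -0.853

(-1.267, -0.853)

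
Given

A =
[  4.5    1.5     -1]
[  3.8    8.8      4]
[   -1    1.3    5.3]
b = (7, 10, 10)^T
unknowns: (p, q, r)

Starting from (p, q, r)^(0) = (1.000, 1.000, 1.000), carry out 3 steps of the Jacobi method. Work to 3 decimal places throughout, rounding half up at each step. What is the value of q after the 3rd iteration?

Iteration 1:
  p = (7 - (1.5)·1.000 - (-1)·1.000) / (4.5) = 1.444
  q = (10 - (3.8)·1.000 - (4)·1.000) / (8.8) = 0.250
  r = (10 - (-1)·1.000 - (1.3)·1.000) / (5.3) = 1.830
Iteration 2:
  p = (7 - (1.5)·0.250 - (-1)·1.830) / (4.5) = 1.879
  q = (10 - (3.8)·1.444 - (4)·1.830) / (8.8) = -0.319
  r = (10 - (-1)·1.444 - (1.3)·0.250) / (5.3) = 2.098
Iteration 3:
  p = (7 - (1.5)·-0.319 - (-1)·2.098) / (4.5) = 2.128
  q = (10 - (3.8)·1.879 - (4)·2.098) / (8.8) = -0.629
  r = (10 - (-1)·1.879 - (1.3)·-0.319) / (5.3) = 2.320

-0.629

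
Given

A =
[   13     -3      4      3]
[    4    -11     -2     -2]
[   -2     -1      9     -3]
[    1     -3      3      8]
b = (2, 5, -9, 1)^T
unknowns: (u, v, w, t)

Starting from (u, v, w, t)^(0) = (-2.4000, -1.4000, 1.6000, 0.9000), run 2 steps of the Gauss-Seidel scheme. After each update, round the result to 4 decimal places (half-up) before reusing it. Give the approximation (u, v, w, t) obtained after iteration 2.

Iteration 1:
  u = (2 - (-3)·-1.4000 - (4)·1.6000 - (3)·0.9000) / (13) = -0.8692
  v = (5 - (4)·-0.8692 - (-2)·1.6000 - (-2)·0.9000) / (-11) = -1.2252
  w = (-9 - (-2)·-0.8692 - (-1)·-1.2252 - (-3)·0.9000) / (9) = -1.0293
  t = (1 - (1)·-0.8692 - (-3)·-1.2252 - (3)·-1.0293) / (8) = 0.1602
Iteration 2:
  u = (2 - (-3)·-1.2252 - (4)·-1.0293 - (3)·0.1602) / (13) = 0.1508
  v = (5 - (4)·0.1508 - (-2)·-1.0293 - (-2)·0.1602) / (-11) = -0.2417
  w = (-9 - (-2)·0.1508 - (-1)·-0.2417 - (-3)·0.1602) / (9) = -0.9399
  t = (1 - (1)·0.1508 - (-3)·-0.2417 - (3)·-0.9399) / (8) = 0.3680

(0.1508, -0.2417, -0.9399, 0.3680)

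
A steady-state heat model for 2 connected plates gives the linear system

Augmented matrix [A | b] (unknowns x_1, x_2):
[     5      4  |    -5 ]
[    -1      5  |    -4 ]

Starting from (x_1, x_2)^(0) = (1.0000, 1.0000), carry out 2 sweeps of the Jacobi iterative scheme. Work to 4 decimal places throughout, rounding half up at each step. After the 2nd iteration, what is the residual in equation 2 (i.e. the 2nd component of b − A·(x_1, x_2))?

1.2800

Iteration 1:
  x_1 = (-5 - (4)·1.0000) / (5) = -1.8000
  x_2 = (-4 - (-1)·1.0000) / (5) = -0.6000
Iteration 2:
  x_1 = (-5 - (4)·-0.6000) / (5) = -0.5200
  x_2 = (-4 - (-1)·-1.8000) / (5) = -1.1600
Residual b − A·x = (2.2400, 1.2800)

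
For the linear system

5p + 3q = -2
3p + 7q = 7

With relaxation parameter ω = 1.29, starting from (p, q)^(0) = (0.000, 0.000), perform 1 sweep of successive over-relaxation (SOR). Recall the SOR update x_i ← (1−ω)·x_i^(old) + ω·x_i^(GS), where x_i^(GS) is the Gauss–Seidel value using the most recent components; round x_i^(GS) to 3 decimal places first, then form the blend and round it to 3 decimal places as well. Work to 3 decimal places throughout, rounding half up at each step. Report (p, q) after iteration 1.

(-0.516, 1.575)

Iteration 1:
  p: GS value = (-2 - (3)·0.000) / (5) = -0.400;  p ← (1−ω)·0.000 + ω·-0.400 = -0.516
  q: GS value = (7 - (3)·-0.516) / (7) = 1.221;  q ← (1−ω)·0.000 + ω·1.221 = 1.575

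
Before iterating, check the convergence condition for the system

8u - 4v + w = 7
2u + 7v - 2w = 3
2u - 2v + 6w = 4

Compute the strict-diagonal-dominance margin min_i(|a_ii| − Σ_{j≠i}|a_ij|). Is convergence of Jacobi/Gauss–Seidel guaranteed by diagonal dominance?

row 1: |8| − (4+1) = 3
row 2: |7| − (2+2) = 3
row 3: |6| − (2+2) = 2
minimum over rows = 2 → strictly diagonally dominant (convergence guaranteed)

2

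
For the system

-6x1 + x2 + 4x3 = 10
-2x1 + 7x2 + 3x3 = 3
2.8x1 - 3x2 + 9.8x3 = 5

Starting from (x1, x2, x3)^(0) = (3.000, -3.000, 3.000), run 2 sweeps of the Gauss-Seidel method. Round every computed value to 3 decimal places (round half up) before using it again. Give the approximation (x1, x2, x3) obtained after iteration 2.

(-1.630, -0.158, 0.928)

Iteration 1:
  x1 = (10 - (1)·-3.000 - (4)·3.000) / (-6) = -0.167
  x2 = (3 - (-2)·-0.167 - (3)·3.000) / (7) = -0.905
  x3 = (5 - (2.8)·-0.167 - (-3)·-0.905) / (9.8) = 0.281
Iteration 2:
  x1 = (10 - (1)·-0.905 - (4)·0.281) / (-6) = -1.630
  x2 = (3 - (-2)·-1.630 - (3)·0.281) / (7) = -0.158
  x3 = (5 - (2.8)·-1.630 - (-3)·-0.158) / (9.8) = 0.928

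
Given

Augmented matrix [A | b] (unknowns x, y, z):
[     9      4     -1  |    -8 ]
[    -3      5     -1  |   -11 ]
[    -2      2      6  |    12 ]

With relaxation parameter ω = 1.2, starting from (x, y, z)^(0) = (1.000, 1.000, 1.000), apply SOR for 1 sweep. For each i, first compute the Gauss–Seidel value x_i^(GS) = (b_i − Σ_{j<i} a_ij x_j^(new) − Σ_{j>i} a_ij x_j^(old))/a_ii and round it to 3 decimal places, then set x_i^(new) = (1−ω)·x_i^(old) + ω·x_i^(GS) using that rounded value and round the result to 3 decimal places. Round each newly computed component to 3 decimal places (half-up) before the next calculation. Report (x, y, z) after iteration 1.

Iteration 1:
  x: GS value = (-8 - (4)·1.000 - (-1)·1.000) / (9) = -1.222;  x ← (1−ω)·1.000 + ω·-1.222 = -1.666
  y: GS value = (-11 - (-3)·-1.666 - (-1)·1.000) / (5) = -3.000;  y ← (1−ω)·1.000 + ω·-3.000 = -3.800
  z: GS value = (12 - (-2)·-1.666 - (2)·-3.800) / (6) = 2.711;  z ← (1−ω)·1.000 + ω·2.711 = 3.053

(-1.666, -3.800, 3.053)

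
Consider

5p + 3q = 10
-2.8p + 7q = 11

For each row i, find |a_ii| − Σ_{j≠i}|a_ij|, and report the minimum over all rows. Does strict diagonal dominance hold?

row 1: |5| − (3) = 2
row 2: |7| − (2.8) = 4.2
minimum over rows = 2 → strictly diagonally dominant (convergence guaranteed)

2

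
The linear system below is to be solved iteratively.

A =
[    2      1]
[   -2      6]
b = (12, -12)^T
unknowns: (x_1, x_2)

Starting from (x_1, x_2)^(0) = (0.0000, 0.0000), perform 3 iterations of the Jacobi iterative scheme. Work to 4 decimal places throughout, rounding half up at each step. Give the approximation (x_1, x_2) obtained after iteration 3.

Iteration 1:
  x_1 = (12 - (1)·0.0000) / (2) = 6.0000
  x_2 = (-12 - (-2)·0.0000) / (6) = -2.0000
Iteration 2:
  x_1 = (12 - (1)·-2.0000) / (2) = 7.0000
  x_2 = (-12 - (-2)·6.0000) / (6) = 0.0000
Iteration 3:
  x_1 = (12 - (1)·0.0000) / (2) = 6.0000
  x_2 = (-12 - (-2)·7.0000) / (6) = 0.3333

(6.0000, 0.3333)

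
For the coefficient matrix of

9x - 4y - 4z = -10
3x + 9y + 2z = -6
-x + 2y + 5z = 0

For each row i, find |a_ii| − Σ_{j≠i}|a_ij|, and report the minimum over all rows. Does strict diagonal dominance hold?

row 1: |9| − (4+4) = 1
row 2: |9| − (3+2) = 4
row 3: |5| − (1+2) = 2
minimum over rows = 1 → strictly diagonally dominant (convergence guaranteed)

1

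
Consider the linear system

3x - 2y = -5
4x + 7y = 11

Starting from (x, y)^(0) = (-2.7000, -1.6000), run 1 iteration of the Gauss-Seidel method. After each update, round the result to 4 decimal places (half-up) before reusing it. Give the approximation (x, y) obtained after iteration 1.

Iteration 1:
  x = (-5 - (-2)·-1.6000) / (3) = -2.7333
  y = (11 - (4)·-2.7333) / (7) = 3.1333

(-2.7333, 3.1333)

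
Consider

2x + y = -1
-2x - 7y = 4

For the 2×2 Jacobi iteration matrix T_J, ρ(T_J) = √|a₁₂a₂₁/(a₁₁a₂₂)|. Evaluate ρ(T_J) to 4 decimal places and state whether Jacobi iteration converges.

a₁₂a₂₁/(a₁₁a₂₂) = (1)·(-2) / ((2)·(-7)) = 0.142857
ρ = √|0.142857| = √0.142857 = 0.3780
ρ < 1, so Jacobi converges

0.3780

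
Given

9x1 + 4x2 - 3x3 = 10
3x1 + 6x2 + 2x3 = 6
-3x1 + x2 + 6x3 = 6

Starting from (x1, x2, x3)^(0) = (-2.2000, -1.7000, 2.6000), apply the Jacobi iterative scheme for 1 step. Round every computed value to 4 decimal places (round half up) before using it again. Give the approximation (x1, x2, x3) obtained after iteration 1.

(2.7333, 1.2333, 0.1833)

Iteration 1:
  x1 = (10 - (4)·-1.7000 - (-3)·2.6000) / (9) = 2.7333
  x2 = (6 - (3)·-2.2000 - (2)·2.6000) / (6) = 1.2333
  x3 = (6 - (-3)·-2.2000 - (1)·-1.7000) / (6) = 0.1833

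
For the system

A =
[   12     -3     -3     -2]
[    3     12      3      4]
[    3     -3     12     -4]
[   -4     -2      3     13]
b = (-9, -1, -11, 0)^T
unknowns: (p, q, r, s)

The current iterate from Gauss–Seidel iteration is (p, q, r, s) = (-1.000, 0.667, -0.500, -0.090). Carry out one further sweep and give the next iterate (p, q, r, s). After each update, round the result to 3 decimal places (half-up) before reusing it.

One sweep:
  p = (-9 - (-3)·0.667 - (-3)·-0.500 - (-2)·-0.090) / (12) = -0.723
  q = (-1 - (3)·-0.723 - (3)·-0.500 - (4)·-0.090) / (12) = 0.252
  r = (-11 - (3)·-0.723 - (-3)·0.252 - (-4)·-0.090) / (12) = -0.703
  s = (0 - (-4)·-0.723 - (-2)·0.252 - (3)·-0.703) / (13) = -0.021

(-0.723, 0.252, -0.703, -0.021)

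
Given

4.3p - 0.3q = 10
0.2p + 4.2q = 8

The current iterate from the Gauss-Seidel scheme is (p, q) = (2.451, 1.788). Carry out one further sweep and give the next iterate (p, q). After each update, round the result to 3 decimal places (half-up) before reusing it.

One sweep:
  p = (10 - (-0.3)·1.788) / (4.3) = 2.450
  q = (8 - (0.2)·2.450) / (4.2) = 1.788

(2.450, 1.788)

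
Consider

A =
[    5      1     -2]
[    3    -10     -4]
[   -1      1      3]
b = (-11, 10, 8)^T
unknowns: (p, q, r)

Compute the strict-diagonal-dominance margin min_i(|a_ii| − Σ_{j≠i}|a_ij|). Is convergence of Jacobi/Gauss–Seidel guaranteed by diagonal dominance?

1

row 1: |5| − (1+2) = 2
row 2: |-10| − (3+4) = 3
row 3: |3| − (1+1) = 1
minimum over rows = 1 → strictly diagonally dominant (convergence guaranteed)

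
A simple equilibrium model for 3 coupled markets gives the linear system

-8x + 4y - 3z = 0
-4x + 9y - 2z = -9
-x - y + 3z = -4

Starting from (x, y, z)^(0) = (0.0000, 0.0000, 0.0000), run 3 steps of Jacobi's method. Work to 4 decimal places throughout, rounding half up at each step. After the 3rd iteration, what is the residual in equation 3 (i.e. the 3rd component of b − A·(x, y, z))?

-0.0973

Iteration 1:
  x = (0 - (4)·0.0000 - (-3)·0.0000) / (-8) = 0.0000
  y = (-9 - (-4)·0.0000 - (-2)·0.0000) / (9) = -1.0000
  z = (-4 - (-1)·0.0000 - (-1)·0.0000) / (3) = -1.3333
Iteration 2:
  x = (0 - (4)·-1.0000 - (-3)·-1.3333) / (-8) = 0.0000
  y = (-9 - (-4)·0.0000 - (-2)·-1.3333) / (9) = -1.2963
  z = (-4 - (-1)·0.0000 - (-1)·-1.0000) / (3) = -1.6667
Iteration 3:
  x = (0 - (4)·-1.2963 - (-3)·-1.6667) / (-8) = -0.0231
  y = (-9 - (-4)·0.0000 - (-2)·-1.6667) / (9) = -1.3704
  z = (-4 - (-1)·0.0000 - (-1)·-1.2963) / (3) = -1.7654
Residual b − A·x = (0.0006, -0.2896, -0.0973)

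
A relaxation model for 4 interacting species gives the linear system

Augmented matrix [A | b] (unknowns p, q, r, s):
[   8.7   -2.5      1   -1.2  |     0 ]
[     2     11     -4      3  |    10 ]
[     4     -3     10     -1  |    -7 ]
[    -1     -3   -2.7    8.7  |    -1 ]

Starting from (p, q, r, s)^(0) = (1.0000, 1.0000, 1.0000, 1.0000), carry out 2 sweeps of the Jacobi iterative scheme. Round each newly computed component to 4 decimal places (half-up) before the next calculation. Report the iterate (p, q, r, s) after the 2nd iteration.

Iteration 1:
  p = (0 - (-2.5)·1.0000 - (1)·1.0000 - (-1.2)·1.0000) / (8.7) = 0.3103
  q = (10 - (2)·1.0000 - (-4)·1.0000 - (3)·1.0000) / (11) = 0.8182
  r = (-7 - (4)·1.0000 - (-3)·1.0000 - (-1)·1.0000) / (10) = -0.7000
  s = (-1 - (-1)·1.0000 - (-3)·1.0000 - (-2.7)·1.0000) / (8.7) = 0.6552
Iteration 2:
  p = (0 - (-2.5)·0.8182 - (1)·-0.7000 - (-1.2)·0.6552) / (8.7) = 0.4059
  q = (10 - (2)·0.3103 - (-4)·-0.7000 - (3)·0.6552) / (11) = 0.4194
  r = (-7 - (4)·0.3103 - (-3)·0.8182 - (-1)·0.6552) / (10) = -0.5131
  s = (-1 - (-1)·0.3103 - (-3)·0.8182 - (-2.7)·-0.7000) / (8.7) = -0.0144

(0.4059, 0.4194, -0.5131, -0.0144)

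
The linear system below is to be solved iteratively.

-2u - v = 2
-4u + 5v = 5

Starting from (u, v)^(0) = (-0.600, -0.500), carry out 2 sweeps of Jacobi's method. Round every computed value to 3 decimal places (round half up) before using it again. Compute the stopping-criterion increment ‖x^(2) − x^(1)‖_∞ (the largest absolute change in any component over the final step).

0.510

Iteration 1:
  u = (2 - (-1)·-0.500) / (-2) = -0.750
  v = (5 - (-4)·-0.600) / (5) = 0.520
Iteration 2:
  u = (2 - (-1)·0.520) / (-2) = -1.260
  v = (5 - (-4)·-0.750) / (5) = 0.400
Change: (-0.510, -0.120) → max |·| = 0.510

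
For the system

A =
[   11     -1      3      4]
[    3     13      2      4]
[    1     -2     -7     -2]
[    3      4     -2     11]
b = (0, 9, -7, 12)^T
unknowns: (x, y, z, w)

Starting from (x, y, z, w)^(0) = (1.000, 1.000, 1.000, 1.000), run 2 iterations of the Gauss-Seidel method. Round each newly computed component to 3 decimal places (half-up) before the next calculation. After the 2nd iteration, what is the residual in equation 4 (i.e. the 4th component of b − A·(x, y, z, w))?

0.002

Iteration 1:
  x = (0 - (-1)·1.000 - (3)·1.000 - (4)·1.000) / (11) = -0.545
  y = (9 - (3)·-0.545 - (2)·1.000 - (4)·1.000) / (13) = 0.357
  z = (-7 - (1)·-0.545 - (-2)·0.357 - (-2)·1.000) / (-7) = 0.534
  w = (12 - (3)·-0.545 - (4)·0.357 - (-2)·0.534) / (11) = 1.207
Iteration 2:
  x = (0 - (-1)·0.357 - (3)·0.534 - (4)·1.207) / (11) = -0.552
  y = (9 - (3)·-0.552 - (2)·0.534 - (4)·1.207) / (13) = 0.366
  z = (-7 - (1)·-0.552 - (-2)·0.366 - (-2)·1.207) / (-7) = 0.472
  w = (12 - (3)·-0.552 - (4)·0.366 - (-2)·0.472) / (11) = 1.194
Residual b − A·x = (0.246, 0.178, -0.024, 0.002)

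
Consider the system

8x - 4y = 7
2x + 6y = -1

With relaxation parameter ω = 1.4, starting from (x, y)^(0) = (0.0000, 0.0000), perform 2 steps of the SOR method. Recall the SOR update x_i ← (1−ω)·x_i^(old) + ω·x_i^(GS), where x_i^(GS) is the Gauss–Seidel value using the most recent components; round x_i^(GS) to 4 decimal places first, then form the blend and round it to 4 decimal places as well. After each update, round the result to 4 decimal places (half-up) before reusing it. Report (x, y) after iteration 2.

Iteration 1:
  x: GS value = (7 - (-4)·0.0000) / (8) = 0.8750;  x ← (1−ω)·0.0000 + ω·0.8750 = 1.2250
  y: GS value = (-1 - (2)·1.2250) / (6) = -0.5750;  y ← (1−ω)·0.0000 + ω·-0.5750 = -0.8050
Iteration 2:
  x: GS value = (7 - (-4)·-0.8050) / (8) = 0.4725;  x ← (1−ω)·1.2250 + ω·0.4725 = 0.1715
  y: GS value = (-1 - (2)·0.1715) / (6) = -0.2238;  y ← (1−ω)·-0.8050 + ω·-0.2238 = 0.0087

(0.1715, 0.0087)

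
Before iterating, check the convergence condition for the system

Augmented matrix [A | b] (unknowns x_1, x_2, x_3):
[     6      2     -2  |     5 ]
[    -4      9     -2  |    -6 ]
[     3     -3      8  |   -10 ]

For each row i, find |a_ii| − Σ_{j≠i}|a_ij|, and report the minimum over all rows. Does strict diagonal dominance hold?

row 1: |6| − (2+2) = 2
row 2: |9| − (4+2) = 3
row 3: |8| − (3+3) = 2
minimum over rows = 2 → strictly diagonally dominant (convergence guaranteed)

2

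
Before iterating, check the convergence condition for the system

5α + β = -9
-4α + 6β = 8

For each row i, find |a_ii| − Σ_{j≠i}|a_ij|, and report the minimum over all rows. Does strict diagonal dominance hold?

row 1: |5| − (1) = 4
row 2: |6| − (4) = 2
minimum over rows = 2 → strictly diagonally dominant (convergence guaranteed)

2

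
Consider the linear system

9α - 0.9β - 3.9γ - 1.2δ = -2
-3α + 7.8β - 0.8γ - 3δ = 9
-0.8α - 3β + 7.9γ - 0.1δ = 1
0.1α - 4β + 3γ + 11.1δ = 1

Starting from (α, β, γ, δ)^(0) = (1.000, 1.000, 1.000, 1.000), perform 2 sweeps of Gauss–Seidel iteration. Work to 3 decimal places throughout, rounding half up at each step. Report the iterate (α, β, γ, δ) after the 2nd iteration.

(0.404, 1.592, 0.778, 0.450)

Iteration 1:
  α = (-2 - (-0.9)·1.000 - (-3.9)·1.000 - (-1.2)·1.000) / (9) = 0.444
  β = (9 - (-3)·0.444 - (-0.8)·1.000 - (-3)·1.000) / (7.8) = 1.812
  γ = (1 - (-0.8)·0.444 - (-3)·1.812 - (-0.1)·1.000) / (7.9) = 0.872
  δ = (1 - (0.1)·0.444 - (-4)·1.812 - (3)·0.872) / (11.1) = 0.503
Iteration 2:
  α = (-2 - (-0.9)·1.812 - (-3.9)·0.872 - (-1.2)·0.503) / (9) = 0.404
  β = (9 - (-3)·0.404 - (-0.8)·0.872 - (-3)·0.503) / (7.8) = 1.592
  γ = (1 - (-0.8)·0.404 - (-3)·1.592 - (-0.1)·0.503) / (7.9) = 0.778
  δ = (1 - (0.1)·0.404 - (-4)·1.592 - (3)·0.778) / (11.1) = 0.450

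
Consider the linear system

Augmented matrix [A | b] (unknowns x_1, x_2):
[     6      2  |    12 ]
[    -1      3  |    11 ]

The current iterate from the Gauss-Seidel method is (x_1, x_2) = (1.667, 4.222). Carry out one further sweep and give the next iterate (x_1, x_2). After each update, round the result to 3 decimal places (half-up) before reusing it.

One sweep:
  x_1 = (12 - (2)·4.222) / (6) = 0.593
  x_2 = (11 - (-1)·0.593) / (3) = 3.864

(0.593, 3.864)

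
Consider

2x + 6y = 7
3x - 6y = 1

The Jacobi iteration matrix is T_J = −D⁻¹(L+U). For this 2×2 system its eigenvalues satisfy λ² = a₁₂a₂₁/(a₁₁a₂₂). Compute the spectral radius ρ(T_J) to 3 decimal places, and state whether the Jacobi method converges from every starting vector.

1.225

a₁₂a₂₁/(a₁₁a₂₂) = (6)·(3) / ((2)·(-6)) = -1.500000
ρ = √|-1.500000| = √1.500000 = 1.225
ρ > 1, so Jacobi diverges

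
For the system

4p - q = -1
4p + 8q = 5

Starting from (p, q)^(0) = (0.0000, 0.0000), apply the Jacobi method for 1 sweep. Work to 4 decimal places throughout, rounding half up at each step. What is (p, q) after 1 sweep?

Iteration 1:
  p = (-1 - (-1)·0.0000) / (4) = -0.2500
  q = (5 - (4)·0.0000) / (8) = 0.6250

(-0.2500, 0.6250)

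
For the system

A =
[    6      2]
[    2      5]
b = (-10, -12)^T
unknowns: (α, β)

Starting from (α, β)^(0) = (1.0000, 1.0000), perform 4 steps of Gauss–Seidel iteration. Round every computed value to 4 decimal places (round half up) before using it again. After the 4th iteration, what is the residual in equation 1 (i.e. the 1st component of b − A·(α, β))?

Iteration 1:
  α = (-10 - (2)·1.0000) / (6) = -2.0000
  β = (-12 - (2)·-2.0000) / (5) = -1.6000
Iteration 2:
  α = (-10 - (2)·-1.6000) / (6) = -1.1333
  β = (-12 - (2)·-1.1333) / (5) = -1.9467
Iteration 3:
  α = (-10 - (2)·-1.9467) / (6) = -1.0178
  β = (-12 - (2)·-1.0178) / (5) = -1.9929
Iteration 4:
  α = (-10 - (2)·-1.9929) / (6) = -1.0024
  β = (-12 - (2)·-1.0024) / (5) = -1.9990
Residual b − A·x = (0.0124, -0.0002)

0.0124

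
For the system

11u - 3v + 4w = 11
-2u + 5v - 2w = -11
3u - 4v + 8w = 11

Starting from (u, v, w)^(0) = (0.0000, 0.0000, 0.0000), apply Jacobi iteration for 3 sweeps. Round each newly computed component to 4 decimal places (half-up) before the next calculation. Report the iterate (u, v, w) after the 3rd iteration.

Iteration 1:
  u = (11 - (-3)·0.0000 - (4)·0.0000) / (11) = 1.0000
  v = (-11 - (-2)·0.0000 - (-2)·0.0000) / (5) = -2.2000
  w = (11 - (3)·0.0000 - (-4)·0.0000) / (8) = 1.3750
Iteration 2:
  u = (11 - (-3)·-2.2000 - (4)·1.3750) / (11) = -0.1000
  v = (-11 - (-2)·1.0000 - (-2)·1.3750) / (5) = -1.2500
  w = (11 - (3)·1.0000 - (-4)·-2.2000) / (8) = -0.1000
Iteration 3:
  u = (11 - (-3)·-1.2500 - (4)·-0.1000) / (11) = 0.6955
  v = (-11 - (-2)·-0.1000 - (-2)·-0.1000) / (5) = -2.2800
  w = (11 - (3)·-0.1000 - (-4)·-1.2500) / (8) = 0.7875

(0.6955, -2.2800, 0.7875)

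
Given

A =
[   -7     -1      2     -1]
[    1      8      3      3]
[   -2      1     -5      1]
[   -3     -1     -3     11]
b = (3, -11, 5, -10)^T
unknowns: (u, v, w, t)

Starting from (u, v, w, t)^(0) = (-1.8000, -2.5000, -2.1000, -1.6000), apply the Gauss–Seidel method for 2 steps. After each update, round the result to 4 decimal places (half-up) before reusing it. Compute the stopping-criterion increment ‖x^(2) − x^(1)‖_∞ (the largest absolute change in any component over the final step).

0.4487

Iteration 1:
  u = (3 - (-1)·-2.5000 - (2)·-2.1000 - (-1)·-1.6000) / (-7) = -0.4429
  v = (-11 - (1)·-0.4429 - (3)·-2.1000 - (3)·-1.6000) / (8) = 0.0679
  w = (5 - (-2)·-0.4429 - (1)·0.0679 - (1)·-1.6000) / (-5) = -1.1293
  t = (-10 - (-3)·-0.4429 - (-1)·0.0679 - (-3)·-1.1293) / (11) = -1.3317
Iteration 2:
  u = (3 - (-1)·0.0679 - (2)·-1.1293 - (-1)·-1.3317) / (-7) = -0.5707
  v = (-11 - (1)·-0.5707 - (3)·-1.1293 - (3)·-1.3317) / (8) = -0.3808
  w = (5 - (-2)·-0.5707 - (1)·-0.3808 - (1)·-1.3317) / (-5) = -1.1142
  t = (-10 - (-3)·-0.5707 - (-1)·-0.3808 - (-3)·-1.1142) / (11) = -1.4032
Change: (-0.1278, -0.4487, 0.0151, -0.0715) → max |·| = 0.4487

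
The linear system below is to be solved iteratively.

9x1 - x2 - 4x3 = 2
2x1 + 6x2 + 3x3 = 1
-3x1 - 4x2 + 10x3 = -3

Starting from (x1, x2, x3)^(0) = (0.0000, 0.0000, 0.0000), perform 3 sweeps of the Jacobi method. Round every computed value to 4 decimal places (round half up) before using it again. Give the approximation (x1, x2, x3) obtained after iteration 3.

Iteration 1:
  x1 = (2 - (-1)·0.0000 - (-4)·0.0000) / (9) = 0.2222
  x2 = (1 - (2)·0.0000 - (3)·0.0000) / (6) = 0.1667
  x3 = (-3 - (-3)·0.0000 - (-4)·0.0000) / (10) = -0.3000
Iteration 2:
  x1 = (2 - (-1)·0.1667 - (-4)·-0.3000) / (9) = 0.1074
  x2 = (1 - (2)·0.2222 - (3)·-0.3000) / (6) = 0.2426
  x3 = (-3 - (-3)·0.2222 - (-4)·0.1667) / (10) = -0.1667
Iteration 3:
  x1 = (2 - (-1)·0.2426 - (-4)·-0.1667) / (9) = 0.1751
  x2 = (1 - (2)·0.1074 - (3)·-0.1667) / (6) = 0.2142
  x3 = (-3 - (-3)·0.1074 - (-4)·0.2426) / (10) = -0.1707

(0.1751, 0.2142, -0.1707)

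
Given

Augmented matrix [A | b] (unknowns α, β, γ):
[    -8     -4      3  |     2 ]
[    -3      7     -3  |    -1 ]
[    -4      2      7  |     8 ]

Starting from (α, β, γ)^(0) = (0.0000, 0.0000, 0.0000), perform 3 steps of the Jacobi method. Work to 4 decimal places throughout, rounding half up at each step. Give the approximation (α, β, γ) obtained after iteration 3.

Iteration 1:
  α = (2 - (-4)·0.0000 - (3)·0.0000) / (-8) = -0.2500
  β = (-1 - (-3)·0.0000 - (-3)·0.0000) / (7) = -0.1429
  γ = (8 - (-4)·0.0000 - (2)·0.0000) / (7) = 1.1429
Iteration 2:
  α = (2 - (-4)·-0.1429 - (3)·1.1429) / (-8) = 0.2500
  β = (-1 - (-3)·-0.2500 - (-3)·1.1429) / (7) = 0.2398
  γ = (8 - (-4)·-0.2500 - (2)·-0.1429) / (7) = 1.0408
Iteration 3:
  α = (2 - (-4)·0.2398 - (3)·1.0408) / (-8) = 0.0204
  β = (-1 - (-3)·0.2500 - (-3)·1.0408) / (7) = 0.4103
  γ = (8 - (-4)·0.2500 - (2)·0.2398) / (7) = 1.2172

(0.0204, 0.4103, 1.2172)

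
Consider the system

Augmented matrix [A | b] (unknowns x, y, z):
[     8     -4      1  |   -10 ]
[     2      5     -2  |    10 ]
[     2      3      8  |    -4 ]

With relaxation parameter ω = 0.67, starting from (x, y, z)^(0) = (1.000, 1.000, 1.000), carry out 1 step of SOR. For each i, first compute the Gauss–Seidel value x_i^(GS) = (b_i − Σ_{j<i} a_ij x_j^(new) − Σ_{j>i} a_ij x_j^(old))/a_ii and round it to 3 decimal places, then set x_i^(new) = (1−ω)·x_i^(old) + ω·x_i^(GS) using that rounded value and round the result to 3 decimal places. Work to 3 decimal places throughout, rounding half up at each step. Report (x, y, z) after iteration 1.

Iteration 1:
  x: GS value = (-10 - (-4)·1.000 - (1)·1.000) / (8) = -0.875;  x ← (1−ω)·1.000 + ω·-0.875 = -0.256
  y: GS value = (10 - (2)·-0.256 - (-2)·1.000) / (5) = 2.502;  y ← (1−ω)·1.000 + ω·2.502 = 2.006
  z: GS value = (-4 - (2)·-0.256 - (3)·2.006) / (8) = -1.188;  z ← (1−ω)·1.000 + ω·-1.188 = -0.466

(-0.256, 2.006, -0.466)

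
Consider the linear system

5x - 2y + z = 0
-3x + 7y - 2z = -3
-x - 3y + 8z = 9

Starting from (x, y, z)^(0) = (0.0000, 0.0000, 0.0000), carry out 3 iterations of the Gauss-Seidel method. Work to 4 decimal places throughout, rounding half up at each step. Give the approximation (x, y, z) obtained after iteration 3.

(-0.3164, -0.2889, 0.9771)

Iteration 1:
  x = (0 - (-2)·0.0000 - (1)·0.0000) / (5) = 0.0000
  y = (-3 - (-3)·0.0000 - (-2)·0.0000) / (7) = -0.4286
  z = (9 - (-1)·0.0000 - (-3)·-0.4286) / (8) = 0.9643
Iteration 2:
  x = (0 - (-2)·-0.4286 - (1)·0.9643) / (5) = -0.3643
  y = (-3 - (-3)·-0.3643 - (-2)·0.9643) / (7) = -0.3092
  z = (9 - (-1)·-0.3643 - (-3)·-0.3092) / (8) = 0.9635
Iteration 3:
  x = (0 - (-2)·-0.3092 - (1)·0.9635) / (5) = -0.3164
  y = (-3 - (-3)·-0.3164 - (-2)·0.9635) / (7) = -0.2889
  z = (9 - (-1)·-0.3164 - (-3)·-0.2889) / (8) = 0.9771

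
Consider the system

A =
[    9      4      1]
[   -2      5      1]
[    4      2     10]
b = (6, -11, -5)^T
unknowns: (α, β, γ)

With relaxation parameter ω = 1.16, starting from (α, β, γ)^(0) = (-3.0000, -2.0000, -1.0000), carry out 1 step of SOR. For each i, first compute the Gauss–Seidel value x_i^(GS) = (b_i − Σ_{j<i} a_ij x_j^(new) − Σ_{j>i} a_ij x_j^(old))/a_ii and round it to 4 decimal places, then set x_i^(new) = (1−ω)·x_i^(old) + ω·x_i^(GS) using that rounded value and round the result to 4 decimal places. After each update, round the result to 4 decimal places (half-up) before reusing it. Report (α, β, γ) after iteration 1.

(2.4134, -0.8801, -1.3356)

Iteration 1:
  α: GS value = (6 - (4)·-2.0000 - (1)·-1.0000) / (9) = 1.6667;  α ← (1−ω)·-3.0000 + ω·1.6667 = 2.4134
  β: GS value = (-11 - (-2)·2.4134 - (1)·-1.0000) / (5) = -1.0346;  β ← (1−ω)·-2.0000 + ω·-1.0346 = -0.8801
  γ: GS value = (-5 - (4)·2.4134 - (2)·-0.8801) / (10) = -1.2893;  γ ← (1−ω)·-1.0000 + ω·-1.2893 = -1.3356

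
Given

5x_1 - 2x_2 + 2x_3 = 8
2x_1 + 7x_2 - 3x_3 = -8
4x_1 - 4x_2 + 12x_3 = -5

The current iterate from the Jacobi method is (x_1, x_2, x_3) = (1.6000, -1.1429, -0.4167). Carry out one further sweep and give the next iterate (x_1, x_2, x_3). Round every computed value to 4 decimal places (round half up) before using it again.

One sweep:
  x_1 = (8 - (-2)·-1.1429 - (2)·-0.4167) / (5) = 1.3095
  x_2 = (-8 - (2)·1.6000 - (-3)·-0.4167) / (7) = -1.7786
  x_3 = (-5 - (4)·1.6000 - (-4)·-1.1429) / (12) = -1.3310

(1.3095, -1.7786, -1.3310)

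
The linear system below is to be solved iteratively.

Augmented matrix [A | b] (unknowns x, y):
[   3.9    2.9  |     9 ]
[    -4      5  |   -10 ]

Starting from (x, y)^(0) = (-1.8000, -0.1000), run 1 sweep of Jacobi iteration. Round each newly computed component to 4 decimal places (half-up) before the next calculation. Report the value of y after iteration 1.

-3.4400

Iteration 1:
  x = (9 - (2.9)·-0.1000) / (3.9) = 2.3821
  y = (-10 - (-4)·-1.8000) / (5) = -3.4400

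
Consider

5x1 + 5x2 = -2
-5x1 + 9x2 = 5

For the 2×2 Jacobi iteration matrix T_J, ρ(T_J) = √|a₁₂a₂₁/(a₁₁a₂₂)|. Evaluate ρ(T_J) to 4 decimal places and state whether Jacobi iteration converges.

0.7454

a₁₂a₂₁/(a₁₁a₂₂) = (5)·(-5) / ((5)·(9)) = -0.555556
ρ = √|-0.555556| = √0.555556 = 0.7454
ρ < 1, so Jacobi converges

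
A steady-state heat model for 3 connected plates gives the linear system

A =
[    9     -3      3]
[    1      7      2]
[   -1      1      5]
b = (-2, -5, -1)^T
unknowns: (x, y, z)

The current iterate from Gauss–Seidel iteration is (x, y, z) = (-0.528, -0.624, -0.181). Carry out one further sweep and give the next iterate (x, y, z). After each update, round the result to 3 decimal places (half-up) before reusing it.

(-0.370, -0.610, -0.152)

One sweep:
  x = (-2 - (-3)·-0.624 - (3)·-0.181) / (9) = -0.370
  y = (-5 - (1)·-0.370 - (2)·-0.181) / (7) = -0.610
  z = (-1 - (-1)·-0.370 - (1)·-0.610) / (5) = -0.152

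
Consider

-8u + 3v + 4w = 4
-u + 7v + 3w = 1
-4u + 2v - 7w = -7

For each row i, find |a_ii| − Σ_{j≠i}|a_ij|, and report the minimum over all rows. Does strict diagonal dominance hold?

row 1: |-8| − (3+4) = 1
row 2: |7| − (1+3) = 3
row 3: |-7| − (4+2) = 1
minimum over rows = 1 → strictly diagonally dominant (convergence guaranteed)

1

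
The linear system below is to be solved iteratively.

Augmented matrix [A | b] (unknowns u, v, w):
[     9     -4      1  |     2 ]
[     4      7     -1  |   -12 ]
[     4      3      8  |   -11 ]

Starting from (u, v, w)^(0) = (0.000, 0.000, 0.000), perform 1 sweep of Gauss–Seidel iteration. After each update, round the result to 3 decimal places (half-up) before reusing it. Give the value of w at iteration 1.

-0.796

Iteration 1:
  u = (2 - (-4)·0.000 - (1)·0.000) / (9) = 0.222
  v = (-12 - (4)·0.222 - (-1)·0.000) / (7) = -1.841
  w = (-11 - (4)·0.222 - (3)·-1.841) / (8) = -0.796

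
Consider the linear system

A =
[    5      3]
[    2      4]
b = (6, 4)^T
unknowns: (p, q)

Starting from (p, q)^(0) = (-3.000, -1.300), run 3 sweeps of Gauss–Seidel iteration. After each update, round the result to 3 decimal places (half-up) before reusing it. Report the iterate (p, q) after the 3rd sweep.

(0.958, 0.521)

Iteration 1:
  p = (6 - (3)·-1.300) / (5) = 1.980
  q = (4 - (2)·1.980) / (4) = 0.010
Iteration 2:
  p = (6 - (3)·0.010) / (5) = 1.194
  q = (4 - (2)·1.194) / (4) = 0.403
Iteration 3:
  p = (6 - (3)·0.403) / (5) = 0.958
  q = (4 - (2)·0.958) / (4) = 0.521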